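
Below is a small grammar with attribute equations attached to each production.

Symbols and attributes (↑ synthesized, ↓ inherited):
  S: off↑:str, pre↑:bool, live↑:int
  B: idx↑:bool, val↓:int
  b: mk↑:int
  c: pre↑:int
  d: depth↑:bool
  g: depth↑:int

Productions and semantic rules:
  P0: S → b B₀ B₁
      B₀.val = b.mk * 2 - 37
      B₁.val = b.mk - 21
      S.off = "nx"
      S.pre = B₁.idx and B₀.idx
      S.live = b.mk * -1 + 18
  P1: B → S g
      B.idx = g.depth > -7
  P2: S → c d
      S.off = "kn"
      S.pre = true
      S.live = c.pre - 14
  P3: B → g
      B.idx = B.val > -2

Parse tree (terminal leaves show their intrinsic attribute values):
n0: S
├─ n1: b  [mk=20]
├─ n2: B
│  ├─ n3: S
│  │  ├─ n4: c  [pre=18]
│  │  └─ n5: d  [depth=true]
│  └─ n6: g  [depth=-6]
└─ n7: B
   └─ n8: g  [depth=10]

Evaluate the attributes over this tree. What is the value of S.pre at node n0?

1. n1.mk = 20  [terminal]
2. n2.val = 3  [b.mk * 2 - 37]
3. n4.pre = 18  [terminal]
4. n5.depth = true  [terminal]
5. n3.off = "kn"  ["kn"]
6. n3.pre = true  [true]
7. n3.live = 4  [c.pre - 14]
8. n6.depth = -6  [terminal]
9. n2.idx = true  [g.depth > -7]
10. n7.val = -1  [b.mk - 21]
11. n8.depth = 10  [terminal]
12. n7.idx = true  [B.val > -2]
13. n0.off = "nx"  ["nx"]
14. n0.pre = true  [B₁.idx and B₀.idx]
15. n0.live = -2  [b.mk * -1 + 18]

true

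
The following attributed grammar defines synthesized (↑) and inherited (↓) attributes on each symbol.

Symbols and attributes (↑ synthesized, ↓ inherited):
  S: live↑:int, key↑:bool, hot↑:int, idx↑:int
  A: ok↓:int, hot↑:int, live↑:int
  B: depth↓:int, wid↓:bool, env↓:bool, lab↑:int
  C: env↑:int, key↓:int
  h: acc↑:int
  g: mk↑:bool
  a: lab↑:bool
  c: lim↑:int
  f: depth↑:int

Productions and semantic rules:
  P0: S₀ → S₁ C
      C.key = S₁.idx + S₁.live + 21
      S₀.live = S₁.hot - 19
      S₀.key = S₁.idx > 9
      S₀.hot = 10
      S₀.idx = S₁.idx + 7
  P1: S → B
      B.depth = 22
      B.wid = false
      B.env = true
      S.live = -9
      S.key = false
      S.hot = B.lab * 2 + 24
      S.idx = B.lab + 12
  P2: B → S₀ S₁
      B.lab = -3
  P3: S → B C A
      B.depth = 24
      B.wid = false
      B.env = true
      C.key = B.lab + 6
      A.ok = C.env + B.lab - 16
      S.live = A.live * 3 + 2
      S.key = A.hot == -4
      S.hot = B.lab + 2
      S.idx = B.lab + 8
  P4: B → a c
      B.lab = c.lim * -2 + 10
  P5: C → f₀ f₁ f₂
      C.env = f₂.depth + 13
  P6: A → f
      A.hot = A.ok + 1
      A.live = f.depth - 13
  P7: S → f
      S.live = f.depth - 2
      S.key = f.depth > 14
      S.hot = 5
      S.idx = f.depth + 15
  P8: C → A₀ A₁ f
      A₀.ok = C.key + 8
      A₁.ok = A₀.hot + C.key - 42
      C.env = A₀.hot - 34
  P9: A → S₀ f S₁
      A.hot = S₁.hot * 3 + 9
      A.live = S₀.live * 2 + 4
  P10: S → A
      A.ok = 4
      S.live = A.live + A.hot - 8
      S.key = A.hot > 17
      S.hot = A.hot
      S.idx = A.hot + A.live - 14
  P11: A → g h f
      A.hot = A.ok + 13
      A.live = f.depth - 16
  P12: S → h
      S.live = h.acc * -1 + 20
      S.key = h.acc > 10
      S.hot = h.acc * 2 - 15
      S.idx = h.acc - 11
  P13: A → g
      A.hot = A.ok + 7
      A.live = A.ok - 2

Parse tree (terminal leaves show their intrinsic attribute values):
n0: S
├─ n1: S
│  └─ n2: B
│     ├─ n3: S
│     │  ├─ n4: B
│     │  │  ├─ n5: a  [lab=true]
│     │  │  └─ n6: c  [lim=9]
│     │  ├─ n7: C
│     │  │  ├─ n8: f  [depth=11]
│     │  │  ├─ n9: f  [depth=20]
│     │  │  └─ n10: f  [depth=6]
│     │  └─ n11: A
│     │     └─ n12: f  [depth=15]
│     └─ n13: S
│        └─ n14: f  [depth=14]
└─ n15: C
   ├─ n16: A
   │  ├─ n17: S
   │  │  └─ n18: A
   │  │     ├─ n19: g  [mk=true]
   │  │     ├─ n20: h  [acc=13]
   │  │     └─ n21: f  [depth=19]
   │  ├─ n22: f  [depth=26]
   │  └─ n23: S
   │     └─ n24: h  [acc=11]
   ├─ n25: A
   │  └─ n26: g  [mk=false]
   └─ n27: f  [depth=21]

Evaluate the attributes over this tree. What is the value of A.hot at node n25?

1. n2.depth = 22  [22]
2. n2.wid = false  [false]
3. n2.env = true  [true]
4. n4.depth = 24  [24]
5. n4.wid = false  [false]
6. n4.env = true  [true]
7. n5.lab = true  [terminal]
8. n6.lim = 9  [terminal]
9. n4.lab = -8  [c.lim * -2 + 10]
10. n7.key = -2  [B.lab + 6]
11. n8.depth = 11  [terminal]
12. n9.depth = 20  [terminal]
13. n10.depth = 6  [terminal]
14. n7.env = 19  [f₂.depth + 13]
15. n11.ok = -5  [C.env + B.lab - 16]
16. n12.depth = 15  [terminal]
17. n11.hot = -4  [A.ok + 1]
18. n11.live = 2  [f.depth - 13]
19. n3.live = 8  [A.live * 3 + 2]
20. n3.key = true  [A.hot == -4]
21. n3.hot = -6  [B.lab + 2]
22. n3.idx = 0  [B.lab + 8]
23. n14.depth = 14  [terminal]
24. n13.live = 12  [f.depth - 2]
25. n13.key = false  [f.depth > 14]
26. n13.hot = 5  [5]
27. n13.idx = 29  [f.depth + 15]
28. n2.lab = -3  [-3]
29. n1.live = -9  [-9]
30. n1.key = false  [false]
31. n1.hot = 18  [B.lab * 2 + 24]
32. n1.idx = 9  [B.lab + 12]
33. n15.key = 21  [S₁.idx + S₁.live + 21]
34. n16.ok = 29  [C.key + 8]
35. n18.ok = 4  [4]
36. n19.mk = true  [terminal]
37. n20.acc = 13  [terminal]
38. n21.depth = 19  [terminal]
39. n18.hot = 17  [A.ok + 13]
40. n18.live = 3  [f.depth - 16]
41. n17.live = 12  [A.live + A.hot - 8]
42. n17.key = false  [A.hot > 17]
43. n17.hot = 17  [A.hot]
44. n17.idx = 6  [A.hot + A.live - 14]
45. n22.depth = 26  [terminal]
46. n24.acc = 11  [terminal]
47. n23.live = 9  [h.acc * -1 + 20]
48. n23.key = true  [h.acc > 10]
49. n23.hot = 7  [h.acc * 2 - 15]
50. n23.idx = 0  [h.acc - 11]
51. n16.hot = 30  [S₁.hot * 3 + 9]
52. n16.live = 28  [S₀.live * 2 + 4]
53. n25.ok = 9  [A₀.hot + C.key - 42]
54. n26.mk = false  [terminal]
55. n25.hot = 16  [A.ok + 7]
56. n25.live = 7  [A.ok - 2]
57. n27.depth = 21  [terminal]
58. n15.env = -4  [A₀.hot - 34]
59. n0.live = -1  [S₁.hot - 19]
60. n0.key = false  [S₁.idx > 9]
61. n0.hot = 10  [10]
62. n0.idx = 16  [S₁.idx + 7]

16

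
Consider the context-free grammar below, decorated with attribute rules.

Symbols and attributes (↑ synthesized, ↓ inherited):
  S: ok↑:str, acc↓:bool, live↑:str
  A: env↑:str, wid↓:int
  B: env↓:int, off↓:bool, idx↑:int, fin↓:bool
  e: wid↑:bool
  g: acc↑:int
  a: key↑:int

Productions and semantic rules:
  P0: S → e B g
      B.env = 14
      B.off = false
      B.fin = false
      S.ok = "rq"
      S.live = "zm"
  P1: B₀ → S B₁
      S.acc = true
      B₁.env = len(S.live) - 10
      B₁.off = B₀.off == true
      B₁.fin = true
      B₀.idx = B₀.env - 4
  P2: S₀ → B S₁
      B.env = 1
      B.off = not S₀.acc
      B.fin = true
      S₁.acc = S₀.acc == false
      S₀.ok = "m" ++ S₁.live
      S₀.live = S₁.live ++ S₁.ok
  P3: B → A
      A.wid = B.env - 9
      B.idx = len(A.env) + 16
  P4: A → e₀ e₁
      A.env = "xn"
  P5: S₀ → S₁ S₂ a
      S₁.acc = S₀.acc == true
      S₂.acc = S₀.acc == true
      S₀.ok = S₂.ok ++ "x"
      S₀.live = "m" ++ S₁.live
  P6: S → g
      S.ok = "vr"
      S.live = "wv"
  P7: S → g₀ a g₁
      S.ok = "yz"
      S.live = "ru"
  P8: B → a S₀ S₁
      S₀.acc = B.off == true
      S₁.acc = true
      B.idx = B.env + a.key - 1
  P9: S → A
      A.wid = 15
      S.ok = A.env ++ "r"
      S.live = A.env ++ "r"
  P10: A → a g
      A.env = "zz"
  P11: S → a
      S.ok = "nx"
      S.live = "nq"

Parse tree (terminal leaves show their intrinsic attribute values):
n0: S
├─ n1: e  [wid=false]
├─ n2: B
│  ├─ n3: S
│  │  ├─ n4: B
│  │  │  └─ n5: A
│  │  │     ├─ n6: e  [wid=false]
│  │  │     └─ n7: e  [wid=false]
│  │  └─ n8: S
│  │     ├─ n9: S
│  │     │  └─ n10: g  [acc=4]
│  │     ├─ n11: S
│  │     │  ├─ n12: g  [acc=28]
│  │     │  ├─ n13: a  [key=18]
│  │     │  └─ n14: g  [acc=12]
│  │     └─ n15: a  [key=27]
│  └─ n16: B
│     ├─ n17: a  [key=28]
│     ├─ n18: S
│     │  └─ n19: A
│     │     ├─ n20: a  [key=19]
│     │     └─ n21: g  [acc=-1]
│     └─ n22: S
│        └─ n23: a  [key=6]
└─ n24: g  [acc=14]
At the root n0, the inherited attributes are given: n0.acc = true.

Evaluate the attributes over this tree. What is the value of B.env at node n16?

1. n0.acc = true  [given at root]
2. n1.wid = false  [terminal]
3. n2.env = 14  [14]
4. n2.off = false  [false]
5. n2.fin = false  [false]
6. n3.acc = true  [true]
7. n4.env = 1  [1]
8. n4.off = false  [not S₀.acc]
9. n4.fin = true  [true]
10. n5.wid = -8  [B.env - 9]
11. n6.wid = false  [terminal]
12. n7.wid = false  [terminal]
13. n5.env = "xn"  ["xn"]
14. n4.idx = 18  [len(A.env) + 16]
15. n8.acc = false  [S₀.acc == false]
16. n9.acc = false  [S₀.acc == true]
17. n10.acc = 4  [terminal]
18. n9.ok = "vr"  ["vr"]
19. n9.live = "wv"  ["wv"]
20. n11.acc = false  [S₀.acc == true]
21. n12.acc = 28  [terminal]
22. n13.key = 18  [terminal]
23. n14.acc = 12  [terminal]
24. n11.ok = "yz"  ["yz"]
25. n11.live = "ru"  ["ru"]
26. n15.key = 27  [terminal]
27. n8.ok = "yzx"  [S₂.ok ++ "x"]
28. n8.live = "mwv"  ["m" ++ S₁.live]
29. n3.ok = "mmwv"  ["m" ++ S₁.live]
30. n3.live = "mwvyzx"  [S₁.live ++ S₁.ok]
31. n16.env = -4  [len(S.live) - 10]
32. n16.off = false  [B₀.off == true]
33. n16.fin = true  [true]
34. n17.key = 28  [terminal]
35. n18.acc = false  [B.off == true]
36. n19.wid = 15  [15]
37. n20.key = 19  [terminal]
38. n21.acc = -1  [terminal]
39. n19.env = "zz"  ["zz"]
40. n18.ok = "zzr"  [A.env ++ "r"]
41. n18.live = "zzr"  [A.env ++ "r"]
42. n22.acc = true  [true]
43. n23.key = 6  [terminal]
44. n22.ok = "nx"  ["nx"]
45. n22.live = "nq"  ["nq"]
46. n16.idx = 23  [B.env + a.key - 1]
47. n2.idx = 10  [B₀.env - 4]
48. n24.acc = 14  [terminal]
49. n0.ok = "rq"  ["rq"]
50. n0.live = "zm"  ["zm"]

-4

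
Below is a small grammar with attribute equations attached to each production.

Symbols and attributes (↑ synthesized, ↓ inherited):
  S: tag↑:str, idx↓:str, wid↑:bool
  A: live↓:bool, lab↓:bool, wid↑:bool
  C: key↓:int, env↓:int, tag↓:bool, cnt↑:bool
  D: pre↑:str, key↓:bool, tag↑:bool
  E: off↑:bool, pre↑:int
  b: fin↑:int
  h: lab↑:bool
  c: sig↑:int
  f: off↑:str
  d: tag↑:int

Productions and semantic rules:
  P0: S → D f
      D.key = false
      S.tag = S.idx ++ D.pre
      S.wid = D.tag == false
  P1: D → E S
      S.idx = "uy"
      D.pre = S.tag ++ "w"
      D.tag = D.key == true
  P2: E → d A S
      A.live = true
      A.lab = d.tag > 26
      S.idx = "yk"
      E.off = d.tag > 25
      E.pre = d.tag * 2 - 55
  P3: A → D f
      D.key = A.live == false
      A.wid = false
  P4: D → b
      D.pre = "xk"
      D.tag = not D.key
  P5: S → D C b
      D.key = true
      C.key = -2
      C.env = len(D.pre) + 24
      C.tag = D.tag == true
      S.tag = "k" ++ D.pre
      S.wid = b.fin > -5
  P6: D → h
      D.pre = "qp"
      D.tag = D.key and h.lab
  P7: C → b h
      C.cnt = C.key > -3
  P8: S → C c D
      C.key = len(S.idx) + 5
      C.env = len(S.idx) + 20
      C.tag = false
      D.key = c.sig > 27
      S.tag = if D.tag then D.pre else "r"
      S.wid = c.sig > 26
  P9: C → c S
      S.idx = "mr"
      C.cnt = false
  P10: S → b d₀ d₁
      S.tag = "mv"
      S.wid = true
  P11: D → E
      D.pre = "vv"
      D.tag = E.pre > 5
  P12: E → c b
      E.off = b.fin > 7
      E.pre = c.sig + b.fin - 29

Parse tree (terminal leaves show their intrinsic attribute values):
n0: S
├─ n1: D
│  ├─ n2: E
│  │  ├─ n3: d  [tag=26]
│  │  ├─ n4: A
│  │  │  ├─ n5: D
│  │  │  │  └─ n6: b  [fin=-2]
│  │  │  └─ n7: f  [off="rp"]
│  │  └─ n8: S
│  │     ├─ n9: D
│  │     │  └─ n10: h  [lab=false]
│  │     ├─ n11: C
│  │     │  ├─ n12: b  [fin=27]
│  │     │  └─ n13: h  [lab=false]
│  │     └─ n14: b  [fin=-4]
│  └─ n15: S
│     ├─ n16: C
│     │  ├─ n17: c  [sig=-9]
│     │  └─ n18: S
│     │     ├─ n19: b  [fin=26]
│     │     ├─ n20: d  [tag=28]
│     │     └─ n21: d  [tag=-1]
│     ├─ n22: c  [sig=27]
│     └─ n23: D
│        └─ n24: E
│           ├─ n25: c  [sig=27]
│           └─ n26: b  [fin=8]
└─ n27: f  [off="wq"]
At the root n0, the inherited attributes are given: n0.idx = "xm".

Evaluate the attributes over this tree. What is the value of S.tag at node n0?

"xmvvw"

1. n0.idx = "xm"  [given at root]
2. n1.key = false  [false]
3. n3.tag = 26  [terminal]
4. n4.live = true  [true]
5. n4.lab = false  [d.tag > 26]
6. n5.key = false  [A.live == false]
7. n6.fin = -2  [terminal]
8. n5.pre = "xk"  ["xk"]
9. n5.tag = true  [not D.key]
10. n7.off = "rp"  [terminal]
11. n4.wid = false  [false]
12. n8.idx = "yk"  ["yk"]
13. n9.key = true  [true]
14. n10.lab = false  [terminal]
15. n9.pre = "qp"  ["qp"]
16. n9.tag = false  [D.key and h.lab]
17. n11.key = -2  [-2]
18. n11.env = 26  [len(D.pre) + 24]
19. n11.tag = false  [D.tag == true]
20. n12.fin = 27  [terminal]
21. n13.lab = false  [terminal]
22. n11.cnt = true  [C.key > -3]
23. n14.fin = -4  [terminal]
24. n8.tag = "kqp"  ["k" ++ D.pre]
25. n8.wid = true  [b.fin > -5]
26. n2.off = true  [d.tag > 25]
27. n2.pre = -3  [d.tag * 2 - 55]
28. n15.idx = "uy"  ["uy"]
29. n16.key = 7  [len(S.idx) + 5]
30. n16.env = 22  [len(S.idx) + 20]
31. n16.tag = false  [false]
32. n17.sig = -9  [terminal]
33. n18.idx = "mr"  ["mr"]
34. n19.fin = 26  [terminal]
35. n20.tag = 28  [terminal]
36. n21.tag = -1  [terminal]
37. n18.tag = "mv"  ["mv"]
38. n18.wid = true  [true]
39. n16.cnt = false  [false]
40. n22.sig = 27  [terminal]
41. n23.key = false  [c.sig > 27]
42. n25.sig = 27  [terminal]
43. n26.fin = 8  [terminal]
44. n24.off = true  [b.fin > 7]
45. n24.pre = 6  [c.sig + b.fin - 29]
46. n23.pre = "vv"  ["vv"]
47. n23.tag = true  [E.pre > 5]
48. n15.tag = "vv"  [if D.tag then D.pre else "r"]
49. n15.wid = true  [c.sig > 26]
50. n1.pre = "vvw"  [S.tag ++ "w"]
51. n1.tag = false  [D.key == true]
52. n27.off = "wq"  [terminal]
53. n0.tag = "xmvvw"  [S.idx ++ D.pre]
54. n0.wid = true  [D.tag == false]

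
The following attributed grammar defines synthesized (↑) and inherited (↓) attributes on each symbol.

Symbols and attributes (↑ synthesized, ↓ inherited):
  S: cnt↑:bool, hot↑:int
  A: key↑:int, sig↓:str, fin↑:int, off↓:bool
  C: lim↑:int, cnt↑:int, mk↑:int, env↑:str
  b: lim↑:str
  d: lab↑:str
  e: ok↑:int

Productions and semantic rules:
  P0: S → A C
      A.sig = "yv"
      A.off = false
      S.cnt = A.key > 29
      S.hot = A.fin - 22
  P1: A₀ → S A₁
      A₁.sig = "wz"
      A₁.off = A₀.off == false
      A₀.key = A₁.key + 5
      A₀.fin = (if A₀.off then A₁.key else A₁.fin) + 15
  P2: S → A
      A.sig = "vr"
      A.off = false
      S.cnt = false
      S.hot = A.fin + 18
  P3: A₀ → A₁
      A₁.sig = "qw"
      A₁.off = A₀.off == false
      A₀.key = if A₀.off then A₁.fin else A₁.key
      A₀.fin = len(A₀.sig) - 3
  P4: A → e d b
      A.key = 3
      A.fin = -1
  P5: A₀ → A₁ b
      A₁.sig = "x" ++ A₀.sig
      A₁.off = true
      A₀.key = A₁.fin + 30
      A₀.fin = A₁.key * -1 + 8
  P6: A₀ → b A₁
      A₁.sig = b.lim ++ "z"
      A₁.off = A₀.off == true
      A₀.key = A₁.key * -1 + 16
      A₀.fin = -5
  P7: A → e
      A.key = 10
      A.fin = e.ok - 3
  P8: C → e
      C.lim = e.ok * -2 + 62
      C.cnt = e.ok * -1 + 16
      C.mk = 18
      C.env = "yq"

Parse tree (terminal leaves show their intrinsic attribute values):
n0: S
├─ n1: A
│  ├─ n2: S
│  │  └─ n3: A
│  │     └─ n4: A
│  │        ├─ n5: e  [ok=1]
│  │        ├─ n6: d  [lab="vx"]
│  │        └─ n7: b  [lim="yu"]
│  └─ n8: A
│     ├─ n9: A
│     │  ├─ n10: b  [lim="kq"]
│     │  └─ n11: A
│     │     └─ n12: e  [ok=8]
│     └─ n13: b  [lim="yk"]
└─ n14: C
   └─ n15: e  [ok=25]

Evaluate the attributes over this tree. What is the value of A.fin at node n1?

17

1. n1.sig = "yv"  ["yv"]
2. n1.off = false  [false]
3. n3.sig = "vr"  ["vr"]
4. n3.off = false  [false]
5. n4.sig = "qw"  ["qw"]
6. n4.off = true  [A₀.off == false]
7. n5.ok = 1  [terminal]
8. n6.lab = "vx"  [terminal]
9. n7.lim = "yu"  [terminal]
10. n4.key = 3  [3]
11. n4.fin = -1  [-1]
12. n3.key = 3  [if A₀.off then A₁.fin else A₁.key]
13. n3.fin = -1  [len(A₀.sig) - 3]
14. n2.cnt = false  [false]
15. n2.hot = 17  [A.fin + 18]
16. n8.sig = "wz"  ["wz"]
17. n8.off = true  [A₀.off == false]
18. n9.sig = "xwz"  ["x" ++ A₀.sig]
19. n9.off = true  [true]
20. n10.lim = "kq"  [terminal]
21. n11.sig = "kqz"  [b.lim ++ "z"]
22. n11.off = true  [A₀.off == true]
23. n12.ok = 8  [terminal]
24. n11.key = 10  [10]
25. n11.fin = 5  [e.ok - 3]
26. n9.key = 6  [A₁.key * -1 + 16]
27. n9.fin = -5  [-5]
28. n13.lim = "yk"  [terminal]
29. n8.key = 25  [A₁.fin + 30]
30. n8.fin = 2  [A₁.key * -1 + 8]
31. n1.key = 30  [A₁.key + 5]
32. n1.fin = 17  [(if A₀.off then A₁.key else A₁.fin) + 15]
33. n15.ok = 25  [terminal]
34. n14.lim = 12  [e.ok * -2 + 62]
35. n14.cnt = -9  [e.ok * -1 + 16]
36. n14.mk = 18  [18]
37. n14.env = "yq"  ["yq"]
38. n0.cnt = true  [A.key > 29]
39. n0.hot = -5  [A.fin - 22]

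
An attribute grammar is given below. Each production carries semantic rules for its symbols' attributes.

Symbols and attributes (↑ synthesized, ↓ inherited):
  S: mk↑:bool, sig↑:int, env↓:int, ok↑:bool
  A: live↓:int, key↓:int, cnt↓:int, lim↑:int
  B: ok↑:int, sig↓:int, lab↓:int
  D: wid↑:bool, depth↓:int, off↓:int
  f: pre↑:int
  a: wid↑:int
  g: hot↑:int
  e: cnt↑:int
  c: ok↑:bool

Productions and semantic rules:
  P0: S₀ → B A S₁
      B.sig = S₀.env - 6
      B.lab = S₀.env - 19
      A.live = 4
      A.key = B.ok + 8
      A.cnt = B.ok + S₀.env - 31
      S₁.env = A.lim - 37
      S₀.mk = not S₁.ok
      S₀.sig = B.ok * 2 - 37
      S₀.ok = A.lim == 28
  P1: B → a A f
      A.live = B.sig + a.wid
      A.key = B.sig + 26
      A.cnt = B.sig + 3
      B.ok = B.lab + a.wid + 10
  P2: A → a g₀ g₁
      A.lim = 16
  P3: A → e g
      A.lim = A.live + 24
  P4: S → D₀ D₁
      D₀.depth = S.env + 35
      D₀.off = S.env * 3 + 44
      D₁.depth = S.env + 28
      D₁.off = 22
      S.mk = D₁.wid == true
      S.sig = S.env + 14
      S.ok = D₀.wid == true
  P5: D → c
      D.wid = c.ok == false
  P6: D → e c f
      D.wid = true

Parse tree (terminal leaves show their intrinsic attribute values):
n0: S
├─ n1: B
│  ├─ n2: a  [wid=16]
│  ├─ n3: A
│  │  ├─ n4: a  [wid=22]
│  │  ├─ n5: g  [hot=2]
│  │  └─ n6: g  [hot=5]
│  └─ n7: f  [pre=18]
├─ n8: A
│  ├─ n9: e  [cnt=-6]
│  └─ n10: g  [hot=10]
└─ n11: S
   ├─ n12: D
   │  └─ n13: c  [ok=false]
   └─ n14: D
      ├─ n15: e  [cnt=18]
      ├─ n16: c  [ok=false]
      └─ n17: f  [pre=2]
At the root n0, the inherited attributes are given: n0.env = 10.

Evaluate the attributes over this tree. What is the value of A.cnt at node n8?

1. n0.env = 10  [given at root]
2. n1.sig = 4  [S₀.env - 6]
3. n1.lab = -9  [S₀.env - 19]
4. n2.wid = 16  [terminal]
5. n3.live = 20  [B.sig + a.wid]
6. n3.key = 30  [B.sig + 26]
7. n3.cnt = 7  [B.sig + 3]
8. n4.wid = 22  [terminal]
9. n5.hot = 2  [terminal]
10. n6.hot = 5  [terminal]
11. n3.lim = 16  [16]
12. n7.pre = 18  [terminal]
13. n1.ok = 17  [B.lab + a.wid + 10]
14. n8.live = 4  [4]
15. n8.key = 25  [B.ok + 8]
16. n8.cnt = -4  [B.ok + S₀.env - 31]
17. n9.cnt = -6  [terminal]
18. n10.hot = 10  [terminal]
19. n8.lim = 28  [A.live + 24]
20. n11.env = -9  [A.lim - 37]
21. n12.depth = 26  [S.env + 35]
22. n12.off = 17  [S.env * 3 + 44]
23. n13.ok = false  [terminal]
24. n12.wid = true  [c.ok == false]
25. n14.depth = 19  [S.env + 28]
26. n14.off = 22  [22]
27. n15.cnt = 18  [terminal]
28. n16.ok = false  [terminal]
29. n17.pre = 2  [terminal]
30. n14.wid = true  [true]
31. n11.mk = true  [D₁.wid == true]
32. n11.sig = 5  [S.env + 14]
33. n11.ok = true  [D₀.wid == true]
34. n0.mk = false  [not S₁.ok]
35. n0.sig = -3  [B.ok * 2 - 37]
36. n0.ok = true  [A.lim == 28]

-4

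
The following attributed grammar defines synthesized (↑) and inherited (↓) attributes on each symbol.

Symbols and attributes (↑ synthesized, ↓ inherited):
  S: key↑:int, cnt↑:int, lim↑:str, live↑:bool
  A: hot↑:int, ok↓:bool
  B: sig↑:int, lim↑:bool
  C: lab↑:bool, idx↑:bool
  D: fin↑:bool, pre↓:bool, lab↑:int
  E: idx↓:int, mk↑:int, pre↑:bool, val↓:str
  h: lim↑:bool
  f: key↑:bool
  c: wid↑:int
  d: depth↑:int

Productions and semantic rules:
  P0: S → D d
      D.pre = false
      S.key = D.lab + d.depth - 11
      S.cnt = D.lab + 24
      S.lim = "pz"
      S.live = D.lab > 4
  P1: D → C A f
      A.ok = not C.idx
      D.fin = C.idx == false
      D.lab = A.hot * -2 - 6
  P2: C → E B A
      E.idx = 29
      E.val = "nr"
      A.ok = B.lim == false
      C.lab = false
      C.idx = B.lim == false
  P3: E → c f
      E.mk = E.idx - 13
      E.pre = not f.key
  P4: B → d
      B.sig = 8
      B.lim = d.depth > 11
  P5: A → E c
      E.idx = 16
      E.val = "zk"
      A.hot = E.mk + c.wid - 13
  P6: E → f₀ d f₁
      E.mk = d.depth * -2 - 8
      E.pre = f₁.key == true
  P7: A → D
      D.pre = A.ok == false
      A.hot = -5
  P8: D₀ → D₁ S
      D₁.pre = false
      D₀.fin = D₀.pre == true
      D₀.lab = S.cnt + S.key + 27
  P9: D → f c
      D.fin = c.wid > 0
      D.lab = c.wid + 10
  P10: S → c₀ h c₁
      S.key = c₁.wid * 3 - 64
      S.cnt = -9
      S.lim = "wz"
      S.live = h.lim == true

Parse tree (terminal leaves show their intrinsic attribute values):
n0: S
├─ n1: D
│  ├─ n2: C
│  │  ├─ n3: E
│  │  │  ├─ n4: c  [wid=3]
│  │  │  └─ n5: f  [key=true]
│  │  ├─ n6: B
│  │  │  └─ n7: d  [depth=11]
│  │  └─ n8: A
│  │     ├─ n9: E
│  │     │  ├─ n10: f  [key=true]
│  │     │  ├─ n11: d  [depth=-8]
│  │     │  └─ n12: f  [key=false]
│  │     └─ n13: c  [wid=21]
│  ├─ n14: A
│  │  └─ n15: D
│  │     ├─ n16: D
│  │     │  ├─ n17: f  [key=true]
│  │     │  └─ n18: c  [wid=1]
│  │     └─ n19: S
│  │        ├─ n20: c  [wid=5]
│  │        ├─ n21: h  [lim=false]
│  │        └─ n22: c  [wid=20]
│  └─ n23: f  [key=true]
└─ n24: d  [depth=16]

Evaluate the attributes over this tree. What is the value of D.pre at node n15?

1. n1.pre = false  [false]
2. n3.idx = 29  [29]
3. n3.val = "nr"  ["nr"]
4. n4.wid = 3  [terminal]
5. n5.key = true  [terminal]
6. n3.mk = 16  [E.idx - 13]
7. n3.pre = false  [not f.key]
8. n7.depth = 11  [terminal]
9. n6.sig = 8  [8]
10. n6.lim = false  [d.depth > 11]
11. n8.ok = true  [B.lim == false]
12. n9.idx = 16  [16]
13. n9.val = "zk"  ["zk"]
14. n10.key = true  [terminal]
15. n11.depth = -8  [terminal]
16. n12.key = false  [terminal]
17. n9.mk = 8  [d.depth * -2 - 8]
18. n9.pre = false  [f₁.key == true]
19. n13.wid = 21  [terminal]
20. n8.hot = 16  [E.mk + c.wid - 13]
21. n2.lab = false  [false]
22. n2.idx = true  [B.lim == false]
23. n14.ok = false  [not C.idx]
24. n15.pre = true  [A.ok == false]
25. n16.pre = false  [false]
26. n17.key = true  [terminal]
27. n18.wid = 1  [terminal]
28. n16.fin = true  [c.wid > 0]
29. n16.lab = 11  [c.wid + 10]
30. n20.wid = 5  [terminal]
31. n21.lim = false  [terminal]
32. n22.wid = 20  [terminal]
33. n19.key = -4  [c₁.wid * 3 - 64]
34. n19.cnt = -9  [-9]
35. n19.lim = "wz"  ["wz"]
36. n19.live = false  [h.lim == true]
37. n15.fin = true  [D₀.pre == true]
38. n15.lab = 14  [S.cnt + S.key + 27]
39. n14.hot = -5  [-5]
40. n23.key = true  [terminal]
41. n1.fin = false  [C.idx == false]
42. n1.lab = 4  [A.hot * -2 - 6]
43. n24.depth = 16  [terminal]
44. n0.key = 9  [D.lab + d.depth - 11]
45. n0.cnt = 28  [D.lab + 24]
46. n0.lim = "pz"  ["pz"]
47. n0.live = false  [D.lab > 4]

true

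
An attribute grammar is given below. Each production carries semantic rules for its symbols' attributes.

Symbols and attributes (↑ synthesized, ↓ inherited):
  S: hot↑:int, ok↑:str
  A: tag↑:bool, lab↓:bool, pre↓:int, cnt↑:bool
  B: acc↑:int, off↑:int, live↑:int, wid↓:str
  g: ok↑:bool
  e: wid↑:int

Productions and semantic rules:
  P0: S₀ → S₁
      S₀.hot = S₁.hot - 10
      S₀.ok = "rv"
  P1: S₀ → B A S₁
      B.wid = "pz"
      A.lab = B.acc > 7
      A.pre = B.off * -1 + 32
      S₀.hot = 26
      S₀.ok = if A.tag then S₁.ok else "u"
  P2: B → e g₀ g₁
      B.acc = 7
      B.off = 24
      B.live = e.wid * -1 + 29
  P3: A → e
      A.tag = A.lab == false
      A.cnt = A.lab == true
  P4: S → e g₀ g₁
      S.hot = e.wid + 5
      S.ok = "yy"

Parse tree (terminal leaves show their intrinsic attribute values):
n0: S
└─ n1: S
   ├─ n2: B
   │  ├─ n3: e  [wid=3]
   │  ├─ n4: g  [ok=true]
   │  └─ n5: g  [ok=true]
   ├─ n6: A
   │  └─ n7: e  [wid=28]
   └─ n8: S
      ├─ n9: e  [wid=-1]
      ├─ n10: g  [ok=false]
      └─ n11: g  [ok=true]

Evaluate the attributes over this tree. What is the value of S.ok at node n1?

1. n2.wid = "pz"  ["pz"]
2. n3.wid = 3  [terminal]
3. n4.ok = true  [terminal]
4. n5.ok = true  [terminal]
5. n2.acc = 7  [7]
6. n2.off = 24  [24]
7. n2.live = 26  [e.wid * -1 + 29]
8. n6.lab = false  [B.acc > 7]
9. n6.pre = 8  [B.off * -1 + 32]
10. n7.wid = 28  [terminal]
11. n6.tag = true  [A.lab == false]
12. n6.cnt = false  [A.lab == true]
13. n9.wid = -1  [terminal]
14. n10.ok = false  [terminal]
15. n11.ok = true  [terminal]
16. n8.hot = 4  [e.wid + 5]
17. n8.ok = "yy"  ["yy"]
18. n1.hot = 26  [26]
19. n1.ok = "yy"  [if A.tag then S₁.ok else "u"]
20. n0.hot = 16  [S₁.hot - 10]
21. n0.ok = "rv"  ["rv"]

"yy"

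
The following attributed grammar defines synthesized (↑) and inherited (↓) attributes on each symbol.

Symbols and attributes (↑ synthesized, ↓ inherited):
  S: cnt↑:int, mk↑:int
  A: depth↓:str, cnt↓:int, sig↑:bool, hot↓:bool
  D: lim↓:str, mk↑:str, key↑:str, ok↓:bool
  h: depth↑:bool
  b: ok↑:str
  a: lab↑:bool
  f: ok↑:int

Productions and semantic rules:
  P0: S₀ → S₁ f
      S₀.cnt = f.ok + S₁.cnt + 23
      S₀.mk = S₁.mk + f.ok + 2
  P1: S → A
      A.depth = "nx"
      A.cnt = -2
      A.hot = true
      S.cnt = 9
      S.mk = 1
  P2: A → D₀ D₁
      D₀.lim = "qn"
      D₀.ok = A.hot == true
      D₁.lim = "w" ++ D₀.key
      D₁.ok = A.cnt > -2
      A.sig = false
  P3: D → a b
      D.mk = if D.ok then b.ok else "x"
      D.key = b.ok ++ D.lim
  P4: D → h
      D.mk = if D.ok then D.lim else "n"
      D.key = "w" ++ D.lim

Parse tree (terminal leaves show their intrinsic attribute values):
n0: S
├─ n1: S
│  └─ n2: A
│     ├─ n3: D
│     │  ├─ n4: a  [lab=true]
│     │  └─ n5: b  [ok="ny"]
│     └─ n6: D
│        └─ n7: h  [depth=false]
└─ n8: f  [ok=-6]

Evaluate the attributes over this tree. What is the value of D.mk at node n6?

1. n2.depth = "nx"  ["nx"]
2. n2.cnt = -2  [-2]
3. n2.hot = true  [true]
4. n3.lim = "qn"  ["qn"]
5. n3.ok = true  [A.hot == true]
6. n4.lab = true  [terminal]
7. n5.ok = "ny"  [terminal]
8. n3.mk = "ny"  [if D.ok then b.ok else "x"]
9. n3.key = "nyqn"  [b.ok ++ D.lim]
10. n6.lim = "wnyqn"  ["w" ++ D₀.key]
11. n6.ok = false  [A.cnt > -2]
12. n7.depth = false  [terminal]
13. n6.mk = "n"  [if D.ok then D.lim else "n"]
14. n6.key = "wwnyqn"  ["w" ++ D.lim]
15. n2.sig = false  [false]
16. n1.cnt = 9  [9]
17. n1.mk = 1  [1]
18. n8.ok = -6  [terminal]
19. n0.cnt = 26  [f.ok + S₁.cnt + 23]
20. n0.mk = -3  [S₁.mk + f.ok + 2]

"n"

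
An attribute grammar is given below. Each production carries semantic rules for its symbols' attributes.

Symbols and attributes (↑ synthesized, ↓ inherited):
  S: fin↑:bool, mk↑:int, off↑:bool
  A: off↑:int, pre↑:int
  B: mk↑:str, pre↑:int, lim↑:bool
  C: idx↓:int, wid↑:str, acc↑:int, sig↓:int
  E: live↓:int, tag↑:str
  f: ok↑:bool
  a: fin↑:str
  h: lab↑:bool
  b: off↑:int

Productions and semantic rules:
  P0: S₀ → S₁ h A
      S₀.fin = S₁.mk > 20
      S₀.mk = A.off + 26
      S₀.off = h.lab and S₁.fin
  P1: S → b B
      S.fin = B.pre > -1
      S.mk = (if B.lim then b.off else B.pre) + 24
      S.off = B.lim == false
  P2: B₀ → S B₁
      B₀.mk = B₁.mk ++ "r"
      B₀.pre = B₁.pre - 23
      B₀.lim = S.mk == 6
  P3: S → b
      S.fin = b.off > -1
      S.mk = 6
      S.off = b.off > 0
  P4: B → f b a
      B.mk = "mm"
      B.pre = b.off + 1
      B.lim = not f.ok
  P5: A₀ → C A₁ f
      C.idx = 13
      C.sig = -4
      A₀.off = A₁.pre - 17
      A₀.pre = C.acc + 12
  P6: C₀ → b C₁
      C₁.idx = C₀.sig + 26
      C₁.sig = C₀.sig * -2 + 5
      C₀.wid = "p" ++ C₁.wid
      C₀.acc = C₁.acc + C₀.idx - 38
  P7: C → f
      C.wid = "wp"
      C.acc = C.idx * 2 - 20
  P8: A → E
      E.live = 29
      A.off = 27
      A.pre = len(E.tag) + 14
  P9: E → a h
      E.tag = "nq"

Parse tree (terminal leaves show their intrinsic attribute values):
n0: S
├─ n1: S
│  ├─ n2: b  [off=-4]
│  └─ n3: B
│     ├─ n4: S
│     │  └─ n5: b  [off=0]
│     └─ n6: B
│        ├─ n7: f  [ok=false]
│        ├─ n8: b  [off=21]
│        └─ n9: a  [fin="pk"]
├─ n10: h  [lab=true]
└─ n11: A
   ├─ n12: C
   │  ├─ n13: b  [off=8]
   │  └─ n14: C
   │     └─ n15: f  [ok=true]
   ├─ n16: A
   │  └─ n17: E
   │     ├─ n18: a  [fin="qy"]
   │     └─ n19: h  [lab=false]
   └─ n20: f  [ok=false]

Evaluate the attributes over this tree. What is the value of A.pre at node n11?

11

1. n2.off = -4  [terminal]
2. n5.off = 0  [terminal]
3. n4.fin = true  [b.off > -1]
4. n4.mk = 6  [6]
5. n4.off = false  [b.off > 0]
6. n7.ok = false  [terminal]
7. n8.off = 21  [terminal]
8. n9.fin = "pk"  [terminal]
9. n6.mk = "mm"  ["mm"]
10. n6.pre = 22  [b.off + 1]
11. n6.lim = true  [not f.ok]
12. n3.mk = "mmr"  [B₁.mk ++ "r"]
13. n3.pre = -1  [B₁.pre - 23]
14. n3.lim = true  [S.mk == 6]
15. n1.fin = false  [B.pre > -1]
16. n1.mk = 20  [(if B.lim then b.off else B.pre) + 24]
17. n1.off = false  [B.lim == false]
18. n10.lab = true  [terminal]
19. n12.idx = 13  [13]
20. n12.sig = -4  [-4]
21. n13.off = 8  [terminal]
22. n14.idx = 22  [C₀.sig + 26]
23. n14.sig = 13  [C₀.sig * -2 + 5]
24. n15.ok = true  [terminal]
25. n14.wid = "wp"  ["wp"]
26. n14.acc = 24  [C.idx * 2 - 20]
27. n12.wid = "pwp"  ["p" ++ C₁.wid]
28. n12.acc = -1  [C₁.acc + C₀.idx - 38]
29. n17.live = 29  [29]
30. n18.fin = "qy"  [terminal]
31. n19.lab = false  [terminal]
32. n17.tag = "nq"  ["nq"]
33. n16.off = 27  [27]
34. n16.pre = 16  [len(E.tag) + 14]
35. n20.ok = false  [terminal]
36. n11.off = -1  [A₁.pre - 17]
37. n11.pre = 11  [C.acc + 12]
38. n0.fin = false  [S₁.mk > 20]
39. n0.mk = 25  [A.off + 26]
40. n0.off = false  [h.lab and S₁.fin]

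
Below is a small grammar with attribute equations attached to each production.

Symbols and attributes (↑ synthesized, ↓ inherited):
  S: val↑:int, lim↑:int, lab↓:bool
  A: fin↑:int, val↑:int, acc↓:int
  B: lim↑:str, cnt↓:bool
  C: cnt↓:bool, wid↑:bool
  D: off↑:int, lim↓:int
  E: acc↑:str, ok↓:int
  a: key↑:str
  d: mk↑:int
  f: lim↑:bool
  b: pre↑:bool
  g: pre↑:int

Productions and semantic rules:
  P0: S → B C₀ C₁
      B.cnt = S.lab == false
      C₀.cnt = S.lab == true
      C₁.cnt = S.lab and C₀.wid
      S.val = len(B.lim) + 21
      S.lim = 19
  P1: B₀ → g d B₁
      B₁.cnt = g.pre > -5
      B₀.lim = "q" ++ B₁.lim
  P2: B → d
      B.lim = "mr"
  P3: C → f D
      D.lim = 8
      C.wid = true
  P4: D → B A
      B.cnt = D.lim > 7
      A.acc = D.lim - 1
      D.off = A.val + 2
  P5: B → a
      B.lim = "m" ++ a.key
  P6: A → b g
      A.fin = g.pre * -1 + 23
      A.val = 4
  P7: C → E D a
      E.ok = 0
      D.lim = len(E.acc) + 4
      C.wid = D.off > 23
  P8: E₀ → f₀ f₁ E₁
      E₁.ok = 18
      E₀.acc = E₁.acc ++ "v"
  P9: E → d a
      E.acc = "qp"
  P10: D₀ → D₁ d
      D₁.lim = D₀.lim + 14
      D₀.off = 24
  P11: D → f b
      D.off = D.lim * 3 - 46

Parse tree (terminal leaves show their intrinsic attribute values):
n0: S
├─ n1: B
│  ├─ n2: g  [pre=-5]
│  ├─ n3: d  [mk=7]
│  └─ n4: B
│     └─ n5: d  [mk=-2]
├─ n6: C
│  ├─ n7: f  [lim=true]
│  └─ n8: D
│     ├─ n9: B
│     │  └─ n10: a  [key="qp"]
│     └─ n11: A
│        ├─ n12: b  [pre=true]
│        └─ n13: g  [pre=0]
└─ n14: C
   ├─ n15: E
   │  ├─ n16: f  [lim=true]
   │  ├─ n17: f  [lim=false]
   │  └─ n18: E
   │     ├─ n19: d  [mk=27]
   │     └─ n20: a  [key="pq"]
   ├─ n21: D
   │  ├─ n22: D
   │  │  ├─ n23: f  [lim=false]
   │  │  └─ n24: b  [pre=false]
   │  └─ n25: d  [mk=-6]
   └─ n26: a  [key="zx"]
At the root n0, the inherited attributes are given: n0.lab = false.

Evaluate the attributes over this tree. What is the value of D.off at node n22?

17

1. n0.lab = false  [given at root]
2. n1.cnt = true  [S.lab == false]
3. n2.pre = -5  [terminal]
4. n3.mk = 7  [terminal]
5. n4.cnt = false  [g.pre > -5]
6. n5.mk = -2  [terminal]
7. n4.lim = "mr"  ["mr"]
8. n1.lim = "qmr"  ["q" ++ B₁.lim]
9. n6.cnt = false  [S.lab == true]
10. n7.lim = true  [terminal]
11. n8.lim = 8  [8]
12. n9.cnt = true  [D.lim > 7]
13. n10.key = "qp"  [terminal]
14. n9.lim = "mqp"  ["m" ++ a.key]
15. n11.acc = 7  [D.lim - 1]
16. n12.pre = true  [terminal]
17. n13.pre = 0  [terminal]
18. n11.fin = 23  [g.pre * -1 + 23]
19. n11.val = 4  [4]
20. n8.off = 6  [A.val + 2]
21. n6.wid = true  [true]
22. n14.cnt = false  [S.lab and C₀.wid]
23. n15.ok = 0  [0]
24. n16.lim = true  [terminal]
25. n17.lim = false  [terminal]
26. n18.ok = 18  [18]
27. n19.mk = 27  [terminal]
28. n20.key = "pq"  [terminal]
29. n18.acc = "qp"  ["qp"]
30. n15.acc = "qpv"  [E₁.acc ++ "v"]
31. n21.lim = 7  [len(E.acc) + 4]
32. n22.lim = 21  [D₀.lim + 14]
33. n23.lim = false  [terminal]
34. n24.pre = false  [terminal]
35. n22.off = 17  [D.lim * 3 - 46]
36. n25.mk = -6  [terminal]
37. n21.off = 24  [24]
38. n26.key = "zx"  [terminal]
39. n14.wid = true  [D.off > 23]
40. n0.val = 24  [len(B.lim) + 21]
41. n0.lim = 19  [19]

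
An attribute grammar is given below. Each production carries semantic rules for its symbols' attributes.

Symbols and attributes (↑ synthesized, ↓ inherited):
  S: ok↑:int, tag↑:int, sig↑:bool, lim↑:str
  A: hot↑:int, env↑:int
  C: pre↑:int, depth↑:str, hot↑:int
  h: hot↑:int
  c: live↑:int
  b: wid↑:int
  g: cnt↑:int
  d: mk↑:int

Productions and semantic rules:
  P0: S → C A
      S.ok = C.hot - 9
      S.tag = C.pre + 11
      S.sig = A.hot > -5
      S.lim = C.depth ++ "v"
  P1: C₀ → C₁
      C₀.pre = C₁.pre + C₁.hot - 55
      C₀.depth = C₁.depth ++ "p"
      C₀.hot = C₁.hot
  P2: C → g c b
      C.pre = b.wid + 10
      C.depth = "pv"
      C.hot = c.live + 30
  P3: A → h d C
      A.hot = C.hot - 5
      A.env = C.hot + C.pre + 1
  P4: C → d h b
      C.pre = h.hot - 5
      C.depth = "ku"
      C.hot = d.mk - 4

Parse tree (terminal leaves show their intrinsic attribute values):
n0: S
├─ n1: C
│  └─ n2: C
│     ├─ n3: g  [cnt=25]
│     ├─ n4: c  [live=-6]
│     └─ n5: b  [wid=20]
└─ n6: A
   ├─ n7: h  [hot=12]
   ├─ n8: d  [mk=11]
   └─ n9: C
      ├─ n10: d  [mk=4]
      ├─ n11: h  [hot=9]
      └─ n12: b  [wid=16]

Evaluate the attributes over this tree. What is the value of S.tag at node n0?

10

1. n3.cnt = 25  [terminal]
2. n4.live = -6  [terminal]
3. n5.wid = 20  [terminal]
4. n2.pre = 30  [b.wid + 10]
5. n2.depth = "pv"  ["pv"]
6. n2.hot = 24  [c.live + 30]
7. n1.pre = -1  [C₁.pre + C₁.hot - 55]
8. n1.depth = "pvp"  [C₁.depth ++ "p"]
9. n1.hot = 24  [C₁.hot]
10. n7.hot = 12  [terminal]
11. n8.mk = 11  [terminal]
12. n10.mk = 4  [terminal]
13. n11.hot = 9  [terminal]
14. n12.wid = 16  [terminal]
15. n9.pre = 4  [h.hot - 5]
16. n9.depth = "ku"  ["ku"]
17. n9.hot = 0  [d.mk - 4]
18. n6.hot = -5  [C.hot - 5]
19. n6.env = 5  [C.hot + C.pre + 1]
20. n0.ok = 15  [C.hot - 9]
21. n0.tag = 10  [C.pre + 11]
22. n0.sig = false  [A.hot > -5]
23. n0.lim = "pvpv"  [C.depth ++ "v"]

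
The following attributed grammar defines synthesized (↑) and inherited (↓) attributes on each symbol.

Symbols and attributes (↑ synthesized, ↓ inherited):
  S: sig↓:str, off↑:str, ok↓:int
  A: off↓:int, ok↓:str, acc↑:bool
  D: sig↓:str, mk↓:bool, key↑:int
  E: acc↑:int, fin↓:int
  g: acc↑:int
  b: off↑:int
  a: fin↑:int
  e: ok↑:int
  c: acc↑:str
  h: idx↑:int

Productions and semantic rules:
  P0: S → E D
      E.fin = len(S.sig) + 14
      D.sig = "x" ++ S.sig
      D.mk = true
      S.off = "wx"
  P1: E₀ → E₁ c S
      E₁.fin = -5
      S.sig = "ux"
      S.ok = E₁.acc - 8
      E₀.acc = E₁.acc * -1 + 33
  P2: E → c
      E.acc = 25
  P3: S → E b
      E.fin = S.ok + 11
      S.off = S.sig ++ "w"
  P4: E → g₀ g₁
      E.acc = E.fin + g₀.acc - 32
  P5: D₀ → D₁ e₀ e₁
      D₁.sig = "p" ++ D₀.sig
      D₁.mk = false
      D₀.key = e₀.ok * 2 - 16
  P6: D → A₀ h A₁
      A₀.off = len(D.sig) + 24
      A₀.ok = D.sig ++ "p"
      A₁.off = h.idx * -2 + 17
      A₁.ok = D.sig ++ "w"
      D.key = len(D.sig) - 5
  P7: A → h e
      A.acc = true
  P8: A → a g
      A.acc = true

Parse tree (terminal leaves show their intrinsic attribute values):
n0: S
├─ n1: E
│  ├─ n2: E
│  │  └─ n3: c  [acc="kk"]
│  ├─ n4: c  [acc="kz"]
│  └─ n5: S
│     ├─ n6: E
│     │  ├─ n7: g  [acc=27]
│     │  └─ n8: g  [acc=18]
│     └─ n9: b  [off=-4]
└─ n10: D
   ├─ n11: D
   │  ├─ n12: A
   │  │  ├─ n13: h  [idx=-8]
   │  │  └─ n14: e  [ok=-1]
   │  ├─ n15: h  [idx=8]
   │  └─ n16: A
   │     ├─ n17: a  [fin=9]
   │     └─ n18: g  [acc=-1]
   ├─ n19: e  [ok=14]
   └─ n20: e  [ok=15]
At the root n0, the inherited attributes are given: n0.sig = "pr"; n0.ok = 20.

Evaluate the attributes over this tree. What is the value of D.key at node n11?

-1

1. n0.sig = "pr"  [given at root]
2. n0.ok = 20  [given at root]
3. n1.fin = 16  [len(S.sig) + 14]
4. n2.fin = -5  [-5]
5. n3.acc = "kk"  [terminal]
6. n2.acc = 25  [25]
7. n4.acc = "kz"  [terminal]
8. n5.sig = "ux"  ["ux"]
9. n5.ok = 17  [E₁.acc - 8]
10. n6.fin = 28  [S.ok + 11]
11. n7.acc = 27  [terminal]
12. n8.acc = 18  [terminal]
13. n6.acc = 23  [E.fin + g₀.acc - 32]
14. n9.off = -4  [terminal]
15. n5.off = "uxw"  [S.sig ++ "w"]
16. n1.acc = 8  [E₁.acc * -1 + 33]
17. n10.sig = "xpr"  ["x" ++ S.sig]
18. n10.mk = true  [true]
19. n11.sig = "pxpr"  ["p" ++ D₀.sig]
20. n11.mk = false  [false]
21. n12.off = 28  [len(D.sig) + 24]
22. n12.ok = "pxprp"  [D.sig ++ "p"]
23. n13.idx = -8  [terminal]
24. n14.ok = -1  [terminal]
25. n12.acc = true  [true]
26. n15.idx = 8  [terminal]
27. n16.off = 1  [h.idx * -2 + 17]
28. n16.ok = "pxprw"  [D.sig ++ "w"]
29. n17.fin = 9  [terminal]
30. n18.acc = -1  [terminal]
31. n16.acc = true  [true]
32. n11.key = -1  [len(D.sig) - 5]
33. n19.ok = 14  [terminal]
34. n20.ok = 15  [terminal]
35. n10.key = 12  [e₀.ok * 2 - 16]
36. n0.off = "wx"  ["wx"]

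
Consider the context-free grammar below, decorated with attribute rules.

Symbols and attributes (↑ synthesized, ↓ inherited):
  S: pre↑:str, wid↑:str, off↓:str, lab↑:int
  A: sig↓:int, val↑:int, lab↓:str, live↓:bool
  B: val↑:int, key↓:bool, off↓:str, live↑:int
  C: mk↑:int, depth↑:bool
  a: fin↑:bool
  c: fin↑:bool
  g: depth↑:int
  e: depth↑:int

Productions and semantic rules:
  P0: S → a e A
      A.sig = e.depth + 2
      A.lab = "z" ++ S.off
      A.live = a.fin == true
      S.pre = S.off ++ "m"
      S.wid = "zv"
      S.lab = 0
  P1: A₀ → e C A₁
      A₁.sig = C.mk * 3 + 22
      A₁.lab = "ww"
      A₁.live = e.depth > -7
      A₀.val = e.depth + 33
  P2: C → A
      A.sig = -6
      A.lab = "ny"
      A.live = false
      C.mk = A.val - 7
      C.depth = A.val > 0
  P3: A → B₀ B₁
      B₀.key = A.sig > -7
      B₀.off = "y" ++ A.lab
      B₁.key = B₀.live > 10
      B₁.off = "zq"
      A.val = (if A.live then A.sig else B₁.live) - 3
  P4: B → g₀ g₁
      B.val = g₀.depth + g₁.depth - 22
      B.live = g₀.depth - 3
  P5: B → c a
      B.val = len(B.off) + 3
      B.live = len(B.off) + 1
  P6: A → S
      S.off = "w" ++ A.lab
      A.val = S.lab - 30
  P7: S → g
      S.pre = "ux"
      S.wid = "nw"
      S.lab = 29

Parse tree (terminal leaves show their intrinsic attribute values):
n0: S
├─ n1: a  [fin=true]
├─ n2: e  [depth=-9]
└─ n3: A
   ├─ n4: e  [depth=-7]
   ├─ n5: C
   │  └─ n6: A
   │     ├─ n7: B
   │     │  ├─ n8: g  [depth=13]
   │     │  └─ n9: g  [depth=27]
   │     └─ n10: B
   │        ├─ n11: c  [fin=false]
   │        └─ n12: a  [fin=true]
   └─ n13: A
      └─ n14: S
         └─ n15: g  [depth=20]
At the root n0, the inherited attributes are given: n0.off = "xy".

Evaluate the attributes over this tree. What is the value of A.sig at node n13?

1. n0.off = "xy"  [given at root]
2. n1.fin = true  [terminal]
3. n2.depth = -9  [terminal]
4. n3.sig = -7  [e.depth + 2]
5. n3.lab = "zxy"  ["z" ++ S.off]
6. n3.live = true  [a.fin == true]
7. n4.depth = -7  [terminal]
8. n6.sig = -6  [-6]
9. n6.lab = "ny"  ["ny"]
10. n6.live = false  [false]
11. n7.key = true  [A.sig > -7]
12. n7.off = "yny"  ["y" ++ A.lab]
13. n8.depth = 13  [terminal]
14. n9.depth = 27  [terminal]
15. n7.val = 18  [g₀.depth + g₁.depth - 22]
16. n7.live = 10  [g₀.depth - 3]
17. n10.key = false  [B₀.live > 10]
18. n10.off = "zq"  ["zq"]
19. n11.fin = false  [terminal]
20. n12.fin = true  [terminal]
21. n10.val = 5  [len(B.off) + 3]
22. n10.live = 3  [len(B.off) + 1]
23. n6.val = 0  [(if A.live then A.sig else B₁.live) - 3]
24. n5.mk = -7  [A.val - 7]
25. n5.depth = false  [A.val > 0]
26. n13.sig = 1  [C.mk * 3 + 22]
27. n13.lab = "ww"  ["ww"]
28. n13.live = false  [e.depth > -7]
29. n14.off = "www"  ["w" ++ A.lab]
30. n15.depth = 20  [terminal]
31. n14.pre = "ux"  ["ux"]
32. n14.wid = "nw"  ["nw"]
33. n14.lab = 29  [29]
34. n13.val = -1  [S.lab - 30]
35. n3.val = 26  [e.depth + 33]
36. n0.pre = "xym"  [S.off ++ "m"]
37. n0.wid = "zv"  ["zv"]
38. n0.lab = 0  [0]

1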